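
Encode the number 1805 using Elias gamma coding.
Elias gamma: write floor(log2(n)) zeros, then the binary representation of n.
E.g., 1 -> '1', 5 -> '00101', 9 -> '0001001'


num_bits = floor(log2(1805)) + 1 = 11
leading_zeros = num_bits - 1 = 10
binary(1805) = 11100001101

Elias gamma(1805) = '0000000000' + '11100001101' = 000000000011100001101 (21 bits)


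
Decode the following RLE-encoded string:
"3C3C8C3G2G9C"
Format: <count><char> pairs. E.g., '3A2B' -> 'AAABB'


Expanding each <count><char> pair:
  3C -> 'CCC'
  3C -> 'CCC'
  8C -> 'CCCCCCCC'
  3G -> 'GGG'
  2G -> 'GG'
  9C -> 'CCCCCCCCC'

Decoded = CCCCCCCCCCCCCCGGGGGCCCCCCCCC


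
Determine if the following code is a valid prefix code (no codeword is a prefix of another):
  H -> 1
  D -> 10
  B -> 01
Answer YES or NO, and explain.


Checking each pair (does one codeword prefix another?):
  H='1' vs D='10': prefix -- VIOLATION

NO -- this is NOT a valid prefix code. H (1) is a prefix of D (10).


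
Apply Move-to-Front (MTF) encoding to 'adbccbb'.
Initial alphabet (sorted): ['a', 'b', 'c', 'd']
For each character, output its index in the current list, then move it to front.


MTF encoding:
'a': index 0 in ['a', 'b', 'c', 'd'] -> ['a', 'b', 'c', 'd']
'd': index 3 in ['a', 'b', 'c', 'd'] -> ['d', 'a', 'b', 'c']
'b': index 2 in ['d', 'a', 'b', 'c'] -> ['b', 'd', 'a', 'c']
'c': index 3 in ['b', 'd', 'a', 'c'] -> ['c', 'b', 'd', 'a']
'c': index 0 in ['c', 'b', 'd', 'a'] -> ['c', 'b', 'd', 'a']
'b': index 1 in ['c', 'b', 'd', 'a'] -> ['b', 'c', 'd', 'a']
'b': index 0 in ['b', 'c', 'd', 'a'] -> ['b', 'c', 'd', 'a']


Output: [0, 3, 2, 3, 0, 1, 0]


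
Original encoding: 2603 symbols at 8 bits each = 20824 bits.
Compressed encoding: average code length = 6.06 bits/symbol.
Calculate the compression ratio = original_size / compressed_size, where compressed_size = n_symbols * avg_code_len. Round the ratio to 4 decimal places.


original_size = n_symbols * orig_bits = 2603 * 8 = 20824 bits
compressed_size = n_symbols * avg_code_len = 2603 * 6.06 = 15774.18 bits
ratio = original_size / compressed_size = 20824 / 15774.18 = 1.3201

Compression ratio = 1.3201


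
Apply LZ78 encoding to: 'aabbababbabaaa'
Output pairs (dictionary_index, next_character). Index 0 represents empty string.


LZ78 encoding steps:
Dictionary: {0: ''}
Step 1: w='' (idx 0), next='a' -> output (0, 'a'), add 'a' as idx 1
Step 2: w='a' (idx 1), next='b' -> output (1, 'b'), add 'ab' as idx 2
Step 3: w='' (idx 0), next='b' -> output (0, 'b'), add 'b' as idx 3
Step 4: w='ab' (idx 2), next='a' -> output (2, 'a'), add 'aba' as idx 4
Step 5: w='b' (idx 3), next='b' -> output (3, 'b'), add 'bb' as idx 5
Step 6: w='aba' (idx 4), next='a' -> output (4, 'a'), add 'abaa' as idx 6
Step 7: w='a' (idx 1), end of input -> output (1, '')


Encoded: [(0, 'a'), (1, 'b'), (0, 'b'), (2, 'a'), (3, 'b'), (4, 'a'), (1, '')]


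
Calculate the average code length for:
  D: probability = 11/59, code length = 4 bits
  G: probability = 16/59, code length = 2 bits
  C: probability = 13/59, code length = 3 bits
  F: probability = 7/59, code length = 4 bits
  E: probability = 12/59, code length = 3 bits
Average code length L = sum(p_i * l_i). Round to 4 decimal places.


Weighted contributions p_i * l_i:
  D: (11/59) * 4 = 44/59
  G: (16/59) * 2 = 32/59
  C: (13/59) * 3 = 39/59
  F: (7/59) * 4 = 28/59
  E: (12/59) * 3 = 36/59
Sum = (44 + 32 + 39 + 28 + 36)/59 = 179/59

L = 179/59 = 3.0339 bits/symbol


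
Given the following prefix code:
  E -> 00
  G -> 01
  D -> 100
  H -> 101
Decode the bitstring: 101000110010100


Decoding step by step:
Bits 101 -> H
Bits 00 -> E
Bits 01 -> G
Bits 100 -> D
Bits 101 -> H
Bits 00 -> E


Decoded message: HEGDHE


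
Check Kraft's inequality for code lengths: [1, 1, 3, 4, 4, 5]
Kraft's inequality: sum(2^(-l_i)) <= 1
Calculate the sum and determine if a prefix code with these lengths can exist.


Sum = 2^(-1) + 2^(-1) + 2^(-3) + 2^(-4) + 2^(-4) + 2^(-5)
    = 0.5 + 0.5 + 0.125 + 0.0625 + 0.0625 + 0.03125
    = 41/32 = 1.28125
Since 1.28125 > 1, Kraft's inequality is NOT satisfied.
A prefix code with these lengths CANNOT exist.

Kraft sum = 1.28125. Not satisfied.


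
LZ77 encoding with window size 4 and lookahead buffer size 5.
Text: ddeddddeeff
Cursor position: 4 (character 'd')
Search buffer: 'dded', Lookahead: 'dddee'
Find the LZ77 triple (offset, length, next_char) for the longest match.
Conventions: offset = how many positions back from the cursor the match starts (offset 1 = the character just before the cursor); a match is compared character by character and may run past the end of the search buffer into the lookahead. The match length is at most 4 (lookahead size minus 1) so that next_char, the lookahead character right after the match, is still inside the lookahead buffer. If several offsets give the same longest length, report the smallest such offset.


Try each offset into the search buffer:
  offset=1 (pos 3, char 'd'): match length 3
  offset=2 (pos 2, char 'e'): match length 0
  offset=3 (pos 1, char 'd'): match length 1
  offset=4 (pos 0, char 'd'): match length 2
Longest match has length 3 at offset 1.
next_char = character at position 4 + 3 = 7 -> 'e'

Best match: offset=1, length=3 (matching 'ddd' starting at position 3)
LZ77 triple: (1, 3, 'e')


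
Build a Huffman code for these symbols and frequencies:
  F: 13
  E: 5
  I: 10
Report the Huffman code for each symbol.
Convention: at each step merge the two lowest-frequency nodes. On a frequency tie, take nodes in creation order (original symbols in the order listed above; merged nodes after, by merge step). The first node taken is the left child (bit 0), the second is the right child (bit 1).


Huffman tree construction:
Step 1: Merge E(5) + I(10) = 15
Step 2: Merge F(13) + (E+I)(15) = 28
Read each symbol's code off the tree from the root (left child = 0, right child = 1).

Codes:
  F: 0 (length 1)
  E: 10 (length 2)
  I: 11 (length 2)
Average code length: 43/28 = 1.5357 bits/symbol


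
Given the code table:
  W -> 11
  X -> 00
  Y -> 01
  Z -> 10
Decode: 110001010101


Decoding:
11 -> W
00 -> X
01 -> Y
01 -> Y
01 -> Y
01 -> Y


Result: WXYYYY


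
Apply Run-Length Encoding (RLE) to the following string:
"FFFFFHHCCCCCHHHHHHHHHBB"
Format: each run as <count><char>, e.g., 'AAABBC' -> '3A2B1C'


Scanning runs left to right:
  i=0: run of 'F' x 5 -> '5F'
  i=5: run of 'H' x 2 -> '2H'
  i=7: run of 'C' x 5 -> '5C'
  i=12: run of 'H' x 9 -> '9H'
  i=21: run of 'B' x 2 -> '2B'

RLE = 5F2H5C9H2B


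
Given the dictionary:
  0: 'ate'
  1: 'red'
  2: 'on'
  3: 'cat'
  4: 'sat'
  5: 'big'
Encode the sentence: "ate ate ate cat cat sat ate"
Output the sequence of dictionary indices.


Look up each word in the dictionary:
  'ate' -> 0
  'ate' -> 0
  'ate' -> 0
  'cat' -> 3
  'cat' -> 3
  'sat' -> 4
  'ate' -> 0

Encoded: [0, 0, 0, 3, 3, 4, 0]


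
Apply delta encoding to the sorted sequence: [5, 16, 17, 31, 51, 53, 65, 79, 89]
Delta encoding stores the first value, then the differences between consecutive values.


First value: 5
Deltas:
  16 - 5 = 11
  17 - 16 = 1
  31 - 17 = 14
  51 - 31 = 20
  53 - 51 = 2
  65 - 53 = 12
  79 - 65 = 14
  89 - 79 = 10


Delta encoded: [5, 11, 1, 14, 20, 2, 12, 14, 10]


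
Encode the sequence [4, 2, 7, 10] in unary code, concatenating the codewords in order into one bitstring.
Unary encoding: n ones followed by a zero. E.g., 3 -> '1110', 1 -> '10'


Encode each number as n ones followed by a terminating 0:
  4 -> 11110 (5 bits)
  2 -> 110 (3 bits)
  7 -> 11111110 (8 bits)
  10 -> 11111111110 (11 bits)
Total length = 5 + 3 + 8 + 11 = 27 bits.

Unary([4, 2, 7, 10]) = 111101101111111011111111110 (27 bits)


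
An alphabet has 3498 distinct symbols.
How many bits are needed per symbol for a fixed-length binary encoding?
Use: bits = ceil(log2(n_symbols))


log2(3498) = 11.7723
Bracket: 2^11 = 2048 < 3498 <= 2^12 = 4096
So ceil(log2(3498)) = 12

bits = ceil(log2(3498)) = ceil(11.7723) = 12 bits


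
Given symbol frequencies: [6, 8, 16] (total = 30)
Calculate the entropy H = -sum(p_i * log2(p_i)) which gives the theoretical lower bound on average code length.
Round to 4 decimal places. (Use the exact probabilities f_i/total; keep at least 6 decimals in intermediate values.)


Per-symbol terms -p_i * log2(p_i) with p_i = f_i/30:
  p = 6/30 = 0.200000: log2(p) = -2.321928, -p*log2(p) = 0.464386
  p = 8/30 = 0.266667: log2(p) = -1.906891, -p*log2(p) = 0.508504
  p = 16/30 = 0.533333: log2(p) = -0.906891, -p*log2(p) = 0.483675
H = 0.464386 + 0.508504 + 0.483675 = 1.456565

H = 1.4566 bits/symbol


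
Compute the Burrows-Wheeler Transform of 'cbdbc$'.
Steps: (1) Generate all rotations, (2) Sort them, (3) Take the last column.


Rotations (sorted):
  0: $cbdbc -> last char: c
  1: bc$cbd -> last char: d
  2: bdbc$c -> last char: c
  3: c$cbdb -> last char: b
  4: cbdbc$ -> last char: $
  5: dbc$cb -> last char: b


BWT = cdcb$b


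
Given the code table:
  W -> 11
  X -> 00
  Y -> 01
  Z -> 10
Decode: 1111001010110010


Decoding:
11 -> W
11 -> W
00 -> X
10 -> Z
10 -> Z
11 -> W
00 -> X
10 -> Z


Result: WWXZZWXZ


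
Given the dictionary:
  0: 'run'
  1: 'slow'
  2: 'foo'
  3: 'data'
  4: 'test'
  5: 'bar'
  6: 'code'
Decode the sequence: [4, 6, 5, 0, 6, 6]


Look up each index in the dictionary:
  4 -> 'test'
  6 -> 'code'
  5 -> 'bar'
  0 -> 'run'
  6 -> 'code'
  6 -> 'code'

Decoded: "test code bar run code code"


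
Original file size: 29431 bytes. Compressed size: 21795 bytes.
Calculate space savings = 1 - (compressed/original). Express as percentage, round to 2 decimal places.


ratio = compressed/original = 21795/29431 = 0.740546
savings = 1 - ratio = 1 - 0.740546 = 0.259454
as a percentage: 0.259454 * 100 = 25.95%

Space savings = 1 - 21795/29431 = 25.95%


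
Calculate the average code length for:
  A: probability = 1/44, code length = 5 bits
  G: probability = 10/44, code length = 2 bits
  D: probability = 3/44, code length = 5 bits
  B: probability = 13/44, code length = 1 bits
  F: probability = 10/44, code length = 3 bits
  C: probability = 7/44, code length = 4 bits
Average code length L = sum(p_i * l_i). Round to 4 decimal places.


Weighted contributions p_i * l_i:
  A: (1/44) * 5 = 5/44
  G: (10/44) * 2 = 20/44
  D: (3/44) * 5 = 15/44
  B: (13/44) * 1 = 13/44
  F: (10/44) * 3 = 30/44
  C: (7/44) * 4 = 28/44
Sum = (5 + 20 + 15 + 13 + 30 + 28)/44 = 111/44

L = 111/44 = 2.5227 bits/symbol


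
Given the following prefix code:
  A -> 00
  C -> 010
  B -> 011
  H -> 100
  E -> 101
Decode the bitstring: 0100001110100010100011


Decoding step by step:
Bits 010 -> C
Bits 00 -> A
Bits 011 -> B
Bits 101 -> E
Bits 00 -> A
Bits 010 -> C
Bits 100 -> H
Bits 011 -> B


Decoded message: CABEACHB


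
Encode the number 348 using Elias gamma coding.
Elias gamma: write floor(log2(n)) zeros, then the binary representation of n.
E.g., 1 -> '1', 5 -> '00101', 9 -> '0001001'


num_bits = floor(log2(348)) + 1 = 9
leading_zeros = num_bits - 1 = 8
binary(348) = 101011100

Elias gamma(348) = '00000000' + '101011100' = 00000000101011100 (17 bits)


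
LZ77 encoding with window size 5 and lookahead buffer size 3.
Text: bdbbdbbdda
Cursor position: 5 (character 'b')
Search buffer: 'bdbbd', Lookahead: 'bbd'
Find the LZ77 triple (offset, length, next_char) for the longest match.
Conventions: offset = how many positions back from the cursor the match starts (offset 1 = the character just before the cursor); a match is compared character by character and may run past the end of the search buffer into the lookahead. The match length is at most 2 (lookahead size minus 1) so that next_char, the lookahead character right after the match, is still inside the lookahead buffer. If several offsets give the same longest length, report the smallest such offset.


Try each offset into the search buffer:
  offset=1 (pos 4, char 'd'): match length 0
  offset=2 (pos 3, char 'b'): match length 1
  offset=3 (pos 2, char 'b'): match length 2
  offset=4 (pos 1, char 'd'): match length 0
  offset=5 (pos 0, char 'b'): match length 1
Longest match has length 2 at offset 3.
next_char = character at position 5 + 2 = 7 -> 'd'

Best match: offset=3, length=2 (matching 'bb' starting at position 2)
LZ77 triple: (3, 2, 'd')


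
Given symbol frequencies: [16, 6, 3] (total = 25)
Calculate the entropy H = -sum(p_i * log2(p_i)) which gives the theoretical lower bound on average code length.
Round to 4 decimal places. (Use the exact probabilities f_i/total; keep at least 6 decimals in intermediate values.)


Per-symbol terms -p_i * log2(p_i) with p_i = f_i/25:
  p = 16/25 = 0.640000: log2(p) = -0.643856, -p*log2(p) = 0.412068
  p = 6/25 = 0.240000: log2(p) = -2.058894, -p*log2(p) = 0.494134
  p = 3/25 = 0.120000: log2(p) = -3.058894, -p*log2(p) = 0.367067
H = 0.412068 + 0.494134 + 0.367067 = 1.273269

H = 1.2733 bits/symbol


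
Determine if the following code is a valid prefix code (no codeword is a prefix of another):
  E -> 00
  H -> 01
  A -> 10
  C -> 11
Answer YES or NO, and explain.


Checking each pair (does one codeword prefix another?):
  E='00' vs H='01': no prefix
  E='00' vs A='10': no prefix
  E='00' vs C='11': no prefix
  H='01' vs E='00': no prefix
  H='01' vs A='10': no prefix
  H='01' vs C='11': no prefix
  A='10' vs E='00': no prefix
  A='10' vs H='01': no prefix
  A='10' vs C='11': no prefix
  C='11' vs E='00': no prefix
  C='11' vs H='01': no prefix
  C='11' vs A='10': no prefix
No violation found over all pairs.

YES -- this is a valid prefix code. No codeword is a prefix of any other codeword.


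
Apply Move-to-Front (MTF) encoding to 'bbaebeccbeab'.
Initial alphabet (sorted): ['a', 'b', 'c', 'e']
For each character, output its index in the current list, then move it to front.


MTF encoding:
'b': index 1 in ['a', 'b', 'c', 'e'] -> ['b', 'a', 'c', 'e']
'b': index 0 in ['b', 'a', 'c', 'e'] -> ['b', 'a', 'c', 'e']
'a': index 1 in ['b', 'a', 'c', 'e'] -> ['a', 'b', 'c', 'e']
'e': index 3 in ['a', 'b', 'c', 'e'] -> ['e', 'a', 'b', 'c']
'b': index 2 in ['e', 'a', 'b', 'c'] -> ['b', 'e', 'a', 'c']
'e': index 1 in ['b', 'e', 'a', 'c'] -> ['e', 'b', 'a', 'c']
'c': index 3 in ['e', 'b', 'a', 'c'] -> ['c', 'e', 'b', 'a']
'c': index 0 in ['c', 'e', 'b', 'a'] -> ['c', 'e', 'b', 'a']
'b': index 2 in ['c', 'e', 'b', 'a'] -> ['b', 'c', 'e', 'a']
'e': index 2 in ['b', 'c', 'e', 'a'] -> ['e', 'b', 'c', 'a']
'a': index 3 in ['e', 'b', 'c', 'a'] -> ['a', 'e', 'b', 'c']
'b': index 2 in ['a', 'e', 'b', 'c'] -> ['b', 'a', 'e', 'c']


Output: [1, 0, 1, 3, 2, 1, 3, 0, 2, 2, 3, 2]


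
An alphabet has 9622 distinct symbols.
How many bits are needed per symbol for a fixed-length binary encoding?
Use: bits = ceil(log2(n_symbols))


log2(9622) = 13.2321
Bracket: 2^13 = 8192 < 9622 <= 2^14 = 16384
So ceil(log2(9622)) = 14

bits = ceil(log2(9622)) = ceil(13.2321) = 14 bits


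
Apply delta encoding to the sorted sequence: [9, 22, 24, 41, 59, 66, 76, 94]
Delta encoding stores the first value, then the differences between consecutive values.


First value: 9
Deltas:
  22 - 9 = 13
  24 - 22 = 2
  41 - 24 = 17
  59 - 41 = 18
  66 - 59 = 7
  76 - 66 = 10
  94 - 76 = 18


Delta encoded: [9, 13, 2, 17, 18, 7, 10, 18]


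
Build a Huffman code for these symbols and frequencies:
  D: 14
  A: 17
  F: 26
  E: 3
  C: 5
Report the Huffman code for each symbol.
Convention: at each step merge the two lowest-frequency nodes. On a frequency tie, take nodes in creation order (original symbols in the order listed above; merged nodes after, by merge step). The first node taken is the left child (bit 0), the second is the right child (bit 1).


Huffman tree construction:
Step 1: Merge E(3) + C(5) = 8
Step 2: Merge (E+C)(8) + D(14) = 22
Step 3: Merge A(17) + ((E+C)+D)(22) = 39
Step 4: Merge F(26) + (A+((E+C)+D))(39) = 65
Read each symbol's code off the tree from the root (left child = 0, right child = 1).

Codes:
  D: 111 (length 3)
  A: 10 (length 2)
  F: 0 (length 1)
  E: 1100 (length 4)
  C: 1101 (length 4)
Average code length: 134/65 = 2.0615 bits/symbol


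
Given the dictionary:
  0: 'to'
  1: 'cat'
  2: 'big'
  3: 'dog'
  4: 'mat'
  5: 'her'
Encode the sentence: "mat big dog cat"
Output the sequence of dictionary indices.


Look up each word in the dictionary:
  'mat' -> 4
  'big' -> 2
  'dog' -> 3
  'cat' -> 1

Encoded: [4, 2, 3, 1]


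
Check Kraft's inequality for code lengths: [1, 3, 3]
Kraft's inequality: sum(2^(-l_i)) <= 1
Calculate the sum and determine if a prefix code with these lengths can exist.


Sum = 2^(-1) + 2^(-3) + 2^(-3)
    = 0.5 + 0.125 + 0.125
    = 6/8 = 0.75
Since 0.75 <= 1, Kraft's inequality IS satisfied.
A prefix code with these lengths CAN exist.

Kraft sum = 0.75. Satisfied.


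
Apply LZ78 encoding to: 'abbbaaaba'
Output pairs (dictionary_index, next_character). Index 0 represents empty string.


LZ78 encoding steps:
Dictionary: {0: ''}
Step 1: w='' (idx 0), next='a' -> output (0, 'a'), add 'a' as idx 1
Step 2: w='' (idx 0), next='b' -> output (0, 'b'), add 'b' as idx 2
Step 3: w='b' (idx 2), next='b' -> output (2, 'b'), add 'bb' as idx 3
Step 4: w='a' (idx 1), next='a' -> output (1, 'a'), add 'aa' as idx 4
Step 5: w='a' (idx 1), next='b' -> output (1, 'b'), add 'ab' as idx 5
Step 6: w='a' (idx 1), end of input -> output (1, '')


Encoded: [(0, 'a'), (0, 'b'), (2, 'b'), (1, 'a'), (1, 'b'), (1, '')]


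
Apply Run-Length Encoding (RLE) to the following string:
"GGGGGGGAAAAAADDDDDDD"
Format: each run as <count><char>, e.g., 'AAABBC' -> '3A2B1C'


Scanning runs left to right:
  i=0: run of 'G' x 7 -> '7G'
  i=7: run of 'A' x 6 -> '6A'
  i=13: run of 'D' x 7 -> '7D'

RLE = 7G6A7D


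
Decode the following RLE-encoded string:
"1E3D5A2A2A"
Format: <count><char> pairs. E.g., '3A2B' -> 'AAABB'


Expanding each <count><char> pair:
  1E -> 'E'
  3D -> 'DDD'
  5A -> 'AAAAA'
  2A -> 'AA'
  2A -> 'AA'

Decoded = EDDDAAAAAAAAA


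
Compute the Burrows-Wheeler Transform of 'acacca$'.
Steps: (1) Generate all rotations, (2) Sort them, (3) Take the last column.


Rotations (sorted):
  0: $acacca -> last char: a
  1: a$acacc -> last char: c
  2: acacca$ -> last char: $
  3: acca$ac -> last char: c
  4: ca$acac -> last char: c
  5: cacca$a -> last char: a
  6: cca$aca -> last char: a


BWT = ac$ccaa


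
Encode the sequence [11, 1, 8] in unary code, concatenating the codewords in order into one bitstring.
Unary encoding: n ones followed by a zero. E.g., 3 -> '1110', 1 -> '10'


Encode each number as n ones followed by a terminating 0:
  11 -> 111111111110 (12 bits)
  1 -> 10 (2 bits)
  8 -> 111111110 (9 bits)
Total length = 12 + 2 + 9 = 23 bits.

Unary([11, 1, 8]) = 11111111111010111111110 (23 bits)


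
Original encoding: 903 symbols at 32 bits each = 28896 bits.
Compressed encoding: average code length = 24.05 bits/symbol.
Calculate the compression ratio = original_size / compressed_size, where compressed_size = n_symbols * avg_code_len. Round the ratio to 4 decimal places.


original_size = n_symbols * orig_bits = 903 * 32 = 28896 bits
compressed_size = n_symbols * avg_code_len = 903 * 24.05 = 21717.15 bits
ratio = original_size / compressed_size = 28896 / 21717.15 = 1.3306

Compression ratio = 1.3306


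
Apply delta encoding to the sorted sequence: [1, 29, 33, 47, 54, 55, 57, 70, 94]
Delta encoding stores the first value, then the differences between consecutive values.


First value: 1
Deltas:
  29 - 1 = 28
  33 - 29 = 4
  47 - 33 = 14
  54 - 47 = 7
  55 - 54 = 1
  57 - 55 = 2
  70 - 57 = 13
  94 - 70 = 24


Delta encoded: [1, 28, 4, 14, 7, 1, 2, 13, 24]


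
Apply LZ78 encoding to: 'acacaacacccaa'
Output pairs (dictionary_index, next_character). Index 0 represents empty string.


LZ78 encoding steps:
Dictionary: {0: ''}
Step 1: w='' (idx 0), next='a' -> output (0, 'a'), add 'a' as idx 1
Step 2: w='' (idx 0), next='c' -> output (0, 'c'), add 'c' as idx 2
Step 3: w='a' (idx 1), next='c' -> output (1, 'c'), add 'ac' as idx 3
Step 4: w='a' (idx 1), next='a' -> output (1, 'a'), add 'aa' as idx 4
Step 5: w='c' (idx 2), next='a' -> output (2, 'a'), add 'ca' as idx 5
Step 6: w='c' (idx 2), next='c' -> output (2, 'c'), add 'cc' as idx 6
Step 7: w='ca' (idx 5), next='a' -> output (5, 'a'), add 'caa' as idx 7


Encoded: [(0, 'a'), (0, 'c'), (1, 'c'), (1, 'a'), (2, 'a'), (2, 'c'), (5, 'a')]


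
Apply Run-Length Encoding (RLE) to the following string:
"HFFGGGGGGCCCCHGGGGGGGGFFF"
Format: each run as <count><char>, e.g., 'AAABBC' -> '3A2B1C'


Scanning runs left to right:
  i=0: run of 'H' x 1 -> '1H'
  i=1: run of 'F' x 2 -> '2F'
  i=3: run of 'G' x 6 -> '6G'
  i=9: run of 'C' x 4 -> '4C'
  i=13: run of 'H' x 1 -> '1H'
  i=14: run of 'G' x 8 -> '8G'
  i=22: run of 'F' x 3 -> '3F'

RLE = 1H2F6G4C1H8G3F


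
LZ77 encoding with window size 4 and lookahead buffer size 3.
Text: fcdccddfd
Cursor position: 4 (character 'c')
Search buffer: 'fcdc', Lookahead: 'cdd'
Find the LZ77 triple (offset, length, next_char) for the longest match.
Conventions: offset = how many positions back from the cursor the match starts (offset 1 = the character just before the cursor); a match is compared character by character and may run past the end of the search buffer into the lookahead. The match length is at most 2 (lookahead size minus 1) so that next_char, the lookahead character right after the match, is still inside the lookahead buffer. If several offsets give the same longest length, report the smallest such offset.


Try each offset into the search buffer:
  offset=1 (pos 3, char 'c'): match length 1
  offset=2 (pos 2, char 'd'): match length 0
  offset=3 (pos 1, char 'c'): match length 2
  offset=4 (pos 0, char 'f'): match length 0
Longest match has length 2 at offset 3.
next_char = character at position 4 + 2 = 6 -> 'd'

Best match: offset=3, length=2 (matching 'cd' starting at position 1)
LZ77 triple: (3, 2, 'd')


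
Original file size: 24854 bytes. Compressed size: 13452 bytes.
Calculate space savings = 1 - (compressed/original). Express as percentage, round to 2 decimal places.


ratio = compressed/original = 13452/24854 = 0.541241
savings = 1 - ratio = 1 - 0.541241 = 0.458759
as a percentage: 0.458759 * 100 = 45.88%

Space savings = 1 - 13452/24854 = 45.88%


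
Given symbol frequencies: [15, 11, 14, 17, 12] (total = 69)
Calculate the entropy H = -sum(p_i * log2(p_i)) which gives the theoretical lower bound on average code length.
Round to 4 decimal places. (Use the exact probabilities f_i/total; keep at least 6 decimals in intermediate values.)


Per-symbol terms -p_i * log2(p_i) with p_i = f_i/69:
  p = 15/69 = 0.217391: log2(p) = -2.201634, -p*log2(p) = 0.478616
  p = 11/69 = 0.159420: log2(p) = -2.649093, -p*log2(p) = 0.422319
  p = 14/69 = 0.202899: log2(p) = -2.301170, -p*log2(p) = 0.466904
  p = 17/69 = 0.246377: log2(p) = -2.021062, -p*log2(p) = 0.497943
  p = 12/69 = 0.173913: log2(p) = -2.523562, -p*log2(p) = 0.438880
H = 0.478616 + 0.422319 + 0.466904 + 0.497943 + 0.438880 = 2.304662

H = 2.3047 bits/symbol


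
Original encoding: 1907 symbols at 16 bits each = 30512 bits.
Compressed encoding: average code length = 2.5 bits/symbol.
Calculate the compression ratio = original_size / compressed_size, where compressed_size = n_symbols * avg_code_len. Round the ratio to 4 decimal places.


original_size = n_symbols * orig_bits = 1907 * 16 = 30512 bits
compressed_size = n_symbols * avg_code_len = 1907 * 2.5 = 4767.5 bits
ratio = original_size / compressed_size = 30512 / 4767.5 = 6.4

Compression ratio = 6.4


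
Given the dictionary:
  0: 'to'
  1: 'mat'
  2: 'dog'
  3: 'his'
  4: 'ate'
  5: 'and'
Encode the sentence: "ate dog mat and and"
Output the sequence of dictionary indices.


Look up each word in the dictionary:
  'ate' -> 4
  'dog' -> 2
  'mat' -> 1
  'and' -> 5
  'and' -> 5

Encoded: [4, 2, 1, 5, 5]


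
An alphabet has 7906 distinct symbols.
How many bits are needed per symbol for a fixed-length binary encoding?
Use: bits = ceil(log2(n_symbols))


log2(7906) = 12.9487
Bracket: 2^12 = 4096 < 7906 <= 2^13 = 8192
So ceil(log2(7906)) = 13

bits = ceil(log2(7906)) = ceil(12.9487) = 13 bits


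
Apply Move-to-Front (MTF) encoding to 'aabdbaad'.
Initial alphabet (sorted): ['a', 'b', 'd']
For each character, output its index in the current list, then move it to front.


MTF encoding:
'a': index 0 in ['a', 'b', 'd'] -> ['a', 'b', 'd']
'a': index 0 in ['a', 'b', 'd'] -> ['a', 'b', 'd']
'b': index 1 in ['a', 'b', 'd'] -> ['b', 'a', 'd']
'd': index 2 in ['b', 'a', 'd'] -> ['d', 'b', 'a']
'b': index 1 in ['d', 'b', 'a'] -> ['b', 'd', 'a']
'a': index 2 in ['b', 'd', 'a'] -> ['a', 'b', 'd']
'a': index 0 in ['a', 'b', 'd'] -> ['a', 'b', 'd']
'd': index 2 in ['a', 'b', 'd'] -> ['d', 'a', 'b']


Output: [0, 0, 1, 2, 1, 2, 0, 2]


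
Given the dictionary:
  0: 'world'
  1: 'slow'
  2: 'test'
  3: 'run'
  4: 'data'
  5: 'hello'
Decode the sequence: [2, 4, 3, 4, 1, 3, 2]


Look up each index in the dictionary:
  2 -> 'test'
  4 -> 'data'
  3 -> 'run'
  4 -> 'data'
  1 -> 'slow'
  3 -> 'run'
  2 -> 'test'

Decoded: "test data run data slow run test"


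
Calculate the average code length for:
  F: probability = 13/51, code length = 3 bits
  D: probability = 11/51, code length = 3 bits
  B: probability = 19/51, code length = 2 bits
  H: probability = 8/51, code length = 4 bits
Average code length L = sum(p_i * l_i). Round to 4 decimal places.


Weighted contributions p_i * l_i:
  F: (13/51) * 3 = 39/51
  D: (11/51) * 3 = 33/51
  B: (19/51) * 2 = 38/51
  H: (8/51) * 4 = 32/51
Sum = (39 + 33 + 38 + 32)/51 = 142/51

L = 142/51 = 2.7843 bits/symbol


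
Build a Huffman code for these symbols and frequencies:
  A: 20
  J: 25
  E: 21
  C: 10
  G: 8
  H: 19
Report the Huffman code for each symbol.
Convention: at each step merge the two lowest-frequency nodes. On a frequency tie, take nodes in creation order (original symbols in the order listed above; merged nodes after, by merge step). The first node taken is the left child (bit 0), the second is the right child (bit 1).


Huffman tree construction:
Step 1: Merge G(8) + C(10) = 18
Step 2: Merge (G+C)(18) + H(19) = 37
Step 3: Merge A(20) + E(21) = 41
Step 4: Merge J(25) + ((G+C)+H)(37) = 62
Step 5: Merge (A+E)(41) + (J+((G+C)+H))(62) = 103
Read each symbol's code off the tree from the root (left child = 0, right child = 1).

Codes:
  A: 00 (length 2)
  J: 10 (length 2)
  E: 01 (length 2)
  C: 1101 (length 4)
  G: 1100 (length 4)
  H: 111 (length 3)
Average code length: 261/103 = 2.5340 bits/symbol


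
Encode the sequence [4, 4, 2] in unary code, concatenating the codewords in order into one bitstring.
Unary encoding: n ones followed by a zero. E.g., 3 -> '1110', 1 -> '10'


Encode each number as n ones followed by a terminating 0:
  4 -> 11110 (5 bits)
  4 -> 11110 (5 bits)
  2 -> 110 (3 bits)
Total length = 5 + 5 + 3 = 13 bits.

Unary([4, 4, 2]) = 1111011110110 (13 bits)


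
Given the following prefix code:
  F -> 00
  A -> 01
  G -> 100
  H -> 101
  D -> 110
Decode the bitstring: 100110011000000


Decoding step by step:
Bits 100 -> G
Bits 110 -> D
Bits 01 -> A
Bits 100 -> G
Bits 00 -> F
Bits 00 -> F


Decoded message: GDAGFF


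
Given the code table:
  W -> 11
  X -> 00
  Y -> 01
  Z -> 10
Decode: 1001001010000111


Decoding:
10 -> Z
01 -> Y
00 -> X
10 -> Z
10 -> Z
00 -> X
01 -> Y
11 -> W


Result: ZYXZZXYW


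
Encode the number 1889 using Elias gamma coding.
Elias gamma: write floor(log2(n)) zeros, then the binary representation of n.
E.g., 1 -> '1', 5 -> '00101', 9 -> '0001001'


num_bits = floor(log2(1889)) + 1 = 11
leading_zeros = num_bits - 1 = 10
binary(1889) = 11101100001

Elias gamma(1889) = '0000000000' + '11101100001' = 000000000011101100001 (21 bits)


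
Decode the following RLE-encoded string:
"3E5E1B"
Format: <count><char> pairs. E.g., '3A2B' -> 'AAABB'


Expanding each <count><char> pair:
  3E -> 'EEE'
  5E -> 'EEEEE'
  1B -> 'B'

Decoded = EEEEEEEEB


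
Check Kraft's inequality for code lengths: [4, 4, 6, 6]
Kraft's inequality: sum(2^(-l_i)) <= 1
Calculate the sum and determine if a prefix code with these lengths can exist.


Sum = 2^(-4) + 2^(-4) + 2^(-6) + 2^(-6)
    = 0.0625 + 0.0625 + 0.015625 + 0.015625
    = 10/64 = 0.15625
Since 0.15625 <= 1, Kraft's inequality IS satisfied.
A prefix code with these lengths CAN exist.

Kraft sum = 0.15625. Satisfied.


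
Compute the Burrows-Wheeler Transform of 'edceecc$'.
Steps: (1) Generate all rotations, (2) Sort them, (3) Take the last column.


Rotations (sorted):
  0: $edceecc -> last char: c
  1: c$edceec -> last char: c
  2: cc$edcee -> last char: e
  3: ceecc$ed -> last char: d
  4: dceecc$e -> last char: e
  5: ecc$edce -> last char: e
  6: edceecc$ -> last char: $
  7: eecc$edc -> last char: c


BWT = ccedee$c


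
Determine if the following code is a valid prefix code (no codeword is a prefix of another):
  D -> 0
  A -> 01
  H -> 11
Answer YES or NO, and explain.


Checking each pair (does one codeword prefix another?):
  D='0' vs A='01': prefix -- VIOLATION

NO -- this is NOT a valid prefix code. D (0) is a prefix of A (01).


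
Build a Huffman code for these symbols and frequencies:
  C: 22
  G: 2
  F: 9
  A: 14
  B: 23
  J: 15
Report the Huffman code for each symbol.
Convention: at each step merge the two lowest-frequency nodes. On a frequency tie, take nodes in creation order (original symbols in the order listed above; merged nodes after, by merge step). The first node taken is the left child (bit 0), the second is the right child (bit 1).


Huffman tree construction:
Step 1: Merge G(2) + F(9) = 11
Step 2: Merge (G+F)(11) + A(14) = 25
Step 3: Merge J(15) + C(22) = 37
Step 4: Merge B(23) + ((G+F)+A)(25) = 48
Step 5: Merge (J+C)(37) + (B+((G+F)+A))(48) = 85
Read each symbol's code off the tree from the root (left child = 0, right child = 1).

Codes:
  C: 01 (length 2)
  G: 1100 (length 4)
  F: 1101 (length 4)
  A: 111 (length 3)
  B: 10 (length 2)
  J: 00 (length 2)
Average code length: 206/85 = 2.4235 bits/symbol


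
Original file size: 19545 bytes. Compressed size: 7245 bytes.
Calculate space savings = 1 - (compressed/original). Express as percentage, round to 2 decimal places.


ratio = compressed/original = 7245/19545 = 0.370683
savings = 1 - ratio = 1 - 0.370683 = 0.629317
as a percentage: 0.629317 * 100 = 62.93%

Space savings = 1 - 7245/19545 = 62.93%


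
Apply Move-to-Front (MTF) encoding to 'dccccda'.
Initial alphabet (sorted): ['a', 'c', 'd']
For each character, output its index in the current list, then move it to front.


MTF encoding:
'd': index 2 in ['a', 'c', 'd'] -> ['d', 'a', 'c']
'c': index 2 in ['d', 'a', 'c'] -> ['c', 'd', 'a']
'c': index 0 in ['c', 'd', 'a'] -> ['c', 'd', 'a']
'c': index 0 in ['c', 'd', 'a'] -> ['c', 'd', 'a']
'c': index 0 in ['c', 'd', 'a'] -> ['c', 'd', 'a']
'd': index 1 in ['c', 'd', 'a'] -> ['d', 'c', 'a']
'a': index 2 in ['d', 'c', 'a'] -> ['a', 'd', 'c']


Output: [2, 2, 0, 0, 0, 1, 2]


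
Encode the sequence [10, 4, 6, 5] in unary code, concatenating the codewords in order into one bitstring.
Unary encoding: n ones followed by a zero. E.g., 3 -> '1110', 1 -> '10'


Encode each number as n ones followed by a terminating 0:
  10 -> 11111111110 (11 bits)
  4 -> 11110 (5 bits)
  6 -> 1111110 (7 bits)
  5 -> 111110 (6 bits)
Total length = 11 + 5 + 7 + 6 = 29 bits.

Unary([10, 4, 6, 5]) = 11111111110111101111110111110 (29 bits)


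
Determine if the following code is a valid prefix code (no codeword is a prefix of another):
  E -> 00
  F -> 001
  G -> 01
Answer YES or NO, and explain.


Checking each pair (does one codeword prefix another?):
  E='00' vs F='001': prefix -- VIOLATION

NO -- this is NOT a valid prefix code. E (00) is a prefix of F (001).


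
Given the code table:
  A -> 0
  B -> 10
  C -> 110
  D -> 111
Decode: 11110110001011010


Decoding:
111 -> D
10 -> B
110 -> C
0 -> A
0 -> A
10 -> B
110 -> C
10 -> B


Result: DBCAABCB


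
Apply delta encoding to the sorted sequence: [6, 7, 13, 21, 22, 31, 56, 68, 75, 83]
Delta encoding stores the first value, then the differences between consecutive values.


First value: 6
Deltas:
  7 - 6 = 1
  13 - 7 = 6
  21 - 13 = 8
  22 - 21 = 1
  31 - 22 = 9
  56 - 31 = 25
  68 - 56 = 12
  75 - 68 = 7
  83 - 75 = 8


Delta encoded: [6, 1, 6, 8, 1, 9, 25, 12, 7, 8]


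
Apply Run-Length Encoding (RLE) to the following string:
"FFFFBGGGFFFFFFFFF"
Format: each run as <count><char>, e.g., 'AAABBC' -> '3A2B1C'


Scanning runs left to right:
  i=0: run of 'F' x 4 -> '4F'
  i=4: run of 'B' x 1 -> '1B'
  i=5: run of 'G' x 3 -> '3G'
  i=8: run of 'F' x 9 -> '9F'

RLE = 4F1B3G9F


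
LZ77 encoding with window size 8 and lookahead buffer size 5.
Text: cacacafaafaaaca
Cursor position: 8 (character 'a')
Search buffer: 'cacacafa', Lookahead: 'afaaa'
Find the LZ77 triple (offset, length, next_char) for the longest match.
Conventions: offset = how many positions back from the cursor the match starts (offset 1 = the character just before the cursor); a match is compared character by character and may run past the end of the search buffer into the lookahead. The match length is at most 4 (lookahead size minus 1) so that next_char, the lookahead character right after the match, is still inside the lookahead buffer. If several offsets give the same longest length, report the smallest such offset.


Try each offset into the search buffer:
  offset=1 (pos 7, char 'a'): match length 1
  offset=2 (pos 6, char 'f'): match length 0
  offset=3 (pos 5, char 'a'): match length 4
  offset=4 (pos 4, char 'c'): match length 0
  offset=5 (pos 3, char 'a'): match length 1
  offset=6 (pos 2, char 'c'): match length 0
  offset=7 (pos 1, char 'a'): match length 1
  offset=8 (pos 0, char 'c'): match length 0
Longest match has length 4 at offset 3.
next_char = character at position 8 + 4 = 12 -> 'a'

Best match: offset=3, length=4 (matching 'afaa' starting at position 5)
LZ77 triple: (3, 4, 'a')


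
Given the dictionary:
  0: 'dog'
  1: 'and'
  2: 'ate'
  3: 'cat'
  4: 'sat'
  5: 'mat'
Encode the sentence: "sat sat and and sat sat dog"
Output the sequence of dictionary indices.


Look up each word in the dictionary:
  'sat' -> 4
  'sat' -> 4
  'and' -> 1
  'and' -> 1
  'sat' -> 4
  'sat' -> 4
  'dog' -> 0

Encoded: [4, 4, 1, 1, 4, 4, 0]


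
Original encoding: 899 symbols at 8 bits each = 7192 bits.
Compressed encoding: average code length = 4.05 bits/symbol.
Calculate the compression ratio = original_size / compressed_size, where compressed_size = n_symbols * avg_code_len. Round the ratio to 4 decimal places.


original_size = n_symbols * orig_bits = 899 * 8 = 7192 bits
compressed_size = n_symbols * avg_code_len = 899 * 4.05 = 3640.95 bits
ratio = original_size / compressed_size = 7192 / 3640.95 = 1.9753

Compression ratio = 1.9753


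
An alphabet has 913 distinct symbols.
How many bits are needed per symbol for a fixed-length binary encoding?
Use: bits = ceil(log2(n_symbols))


log2(913) = 9.8345
Bracket: 2^9 = 512 < 913 <= 2^10 = 1024
So ceil(log2(913)) = 10

bits = ceil(log2(913)) = ceil(9.8345) = 10 bits


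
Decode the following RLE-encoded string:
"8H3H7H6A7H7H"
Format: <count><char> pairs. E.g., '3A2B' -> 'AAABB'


Expanding each <count><char> pair:
  8H -> 'HHHHHHHH'
  3H -> 'HHH'
  7H -> 'HHHHHHH'
  6A -> 'AAAAAA'
  7H -> 'HHHHHHH'
  7H -> 'HHHHHHH'

Decoded = HHHHHHHHHHHHHHHHHHAAAAAAHHHHHHHHHHHHHH


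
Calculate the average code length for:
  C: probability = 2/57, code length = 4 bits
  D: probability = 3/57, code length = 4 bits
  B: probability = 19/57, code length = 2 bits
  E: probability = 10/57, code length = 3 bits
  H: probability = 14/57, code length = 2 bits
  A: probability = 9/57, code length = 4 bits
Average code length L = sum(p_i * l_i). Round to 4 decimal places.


Weighted contributions p_i * l_i:
  C: (2/57) * 4 = 8/57
  D: (3/57) * 4 = 12/57
  B: (19/57) * 2 = 38/57
  E: (10/57) * 3 = 30/57
  H: (14/57) * 2 = 28/57
  A: (9/57) * 4 = 36/57
Sum = (8 + 12 + 38 + 30 + 28 + 36)/57 = 152/57

L = 152/57 = 2.6667 bits/symbol


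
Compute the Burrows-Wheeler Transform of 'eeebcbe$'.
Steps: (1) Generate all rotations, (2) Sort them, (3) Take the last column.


Rotations (sorted):
  0: $eeebcbe -> last char: e
  1: bcbe$eee -> last char: e
  2: be$eeebc -> last char: c
  3: cbe$eeeb -> last char: b
  4: e$eeebcb -> last char: b
  5: ebcbe$ee -> last char: e
  6: eebcbe$e -> last char: e
  7: eeebcbe$ -> last char: $


BWT = eecbbee$


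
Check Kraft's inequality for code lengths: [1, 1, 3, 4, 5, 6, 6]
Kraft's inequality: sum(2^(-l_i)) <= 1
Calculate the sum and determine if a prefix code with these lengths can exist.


Sum = 2^(-1) + 2^(-1) + 2^(-3) + 2^(-4) + 2^(-5) + 2^(-6) + 2^(-6)
    = 0.5 + 0.5 + 0.125 + 0.0625 + 0.03125 + 0.015625 + 0.015625
    = 80/64 = 1.25
Since 1.25 > 1, Kraft's inequality is NOT satisfied.
A prefix code with these lengths CANNOT exist.

Kraft sum = 1.25. Not satisfied.


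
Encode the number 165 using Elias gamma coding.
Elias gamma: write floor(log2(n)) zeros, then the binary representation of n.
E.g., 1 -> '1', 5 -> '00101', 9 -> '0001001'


num_bits = floor(log2(165)) + 1 = 8
leading_zeros = num_bits - 1 = 7
binary(165) = 10100101

Elias gamma(165) = '0000000' + '10100101' = 000000010100101 (15 bits)


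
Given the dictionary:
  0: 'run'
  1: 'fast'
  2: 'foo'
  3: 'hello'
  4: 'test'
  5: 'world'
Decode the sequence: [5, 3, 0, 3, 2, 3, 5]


Look up each index in the dictionary:
  5 -> 'world'
  3 -> 'hello'
  0 -> 'run'
  3 -> 'hello'
  2 -> 'foo'
  3 -> 'hello'
  5 -> 'world'

Decoded: "world hello run hello foo hello world"


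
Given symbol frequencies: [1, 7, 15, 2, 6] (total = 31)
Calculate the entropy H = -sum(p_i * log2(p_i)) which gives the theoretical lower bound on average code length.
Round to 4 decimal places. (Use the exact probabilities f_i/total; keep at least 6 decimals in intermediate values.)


Per-symbol terms -p_i * log2(p_i) with p_i = f_i/31:
  p = 1/31 = 0.032258: log2(p) = -4.954196, -p*log2(p) = 0.159813
  p = 7/31 = 0.225806: log2(p) = -2.146841, -p*log2(p) = 0.484771
  p = 15/31 = 0.483871: log2(p) = -1.047306, -p*log2(p) = 0.506761
  p = 2/31 = 0.064516: log2(p) = -3.954196, -p*log2(p) = 0.255109
  p = 6/31 = 0.193548: log2(p) = -2.369234, -p*log2(p) = 0.458561
H = 0.159813 + 0.484771 + 0.506761 + 0.255109 + 0.458561 = 1.865015

H = 1.865 bits/symbol


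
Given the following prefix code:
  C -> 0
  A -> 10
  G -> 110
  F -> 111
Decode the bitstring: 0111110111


Decoding step by step:
Bits 0 -> C
Bits 111 -> F
Bits 110 -> G
Bits 111 -> F


Decoded message: CFGF


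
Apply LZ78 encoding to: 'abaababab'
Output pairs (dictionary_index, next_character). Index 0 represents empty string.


LZ78 encoding steps:
Dictionary: {0: ''}
Step 1: w='' (idx 0), next='a' -> output (0, 'a'), add 'a' as idx 1
Step 2: w='' (idx 0), next='b' -> output (0, 'b'), add 'b' as idx 2
Step 3: w='a' (idx 1), next='a' -> output (1, 'a'), add 'aa' as idx 3
Step 4: w='b' (idx 2), next='a' -> output (2, 'a'), add 'ba' as idx 4
Step 5: w='ba' (idx 4), next='b' -> output (4, 'b'), add 'bab' as idx 5


Encoded: [(0, 'a'), (0, 'b'), (1, 'a'), (2, 'a'), (4, 'b')]


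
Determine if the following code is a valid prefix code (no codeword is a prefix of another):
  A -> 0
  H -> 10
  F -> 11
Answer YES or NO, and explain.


Checking each pair (does one codeword prefix another?):
  A='0' vs H='10': no prefix
  A='0' vs F='11': no prefix
  H='10' vs A='0': no prefix
  H='10' vs F='11': no prefix
  F='11' vs A='0': no prefix
  F='11' vs H='10': no prefix
No violation found over all pairs.

YES -- this is a valid prefix code. No codeword is a prefix of any other codeword.


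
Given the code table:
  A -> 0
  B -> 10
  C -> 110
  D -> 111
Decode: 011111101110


Decoding:
0 -> A
111 -> D
111 -> D
0 -> A
111 -> D
0 -> A


Result: ADDADA


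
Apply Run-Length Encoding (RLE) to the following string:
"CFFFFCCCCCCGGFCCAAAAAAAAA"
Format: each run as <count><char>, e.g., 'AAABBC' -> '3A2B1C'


Scanning runs left to right:
  i=0: run of 'C' x 1 -> '1C'
  i=1: run of 'F' x 4 -> '4F'
  i=5: run of 'C' x 6 -> '6C'
  i=11: run of 'G' x 2 -> '2G'
  i=13: run of 'F' x 1 -> '1F'
  i=14: run of 'C' x 2 -> '2C'
  i=16: run of 'A' x 9 -> '9A'

RLE = 1C4F6C2G1F2C9A
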